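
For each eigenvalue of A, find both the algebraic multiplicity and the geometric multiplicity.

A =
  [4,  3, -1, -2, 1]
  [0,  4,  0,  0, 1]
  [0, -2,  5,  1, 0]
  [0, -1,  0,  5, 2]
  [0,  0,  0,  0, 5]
λ = 4: alg = 2, geom = 2; λ = 5: alg = 3, geom = 1

Step 1 — factor the characteristic polynomial to read off the algebraic multiplicities:
  χ_A(x) = (x - 5)^3*(x - 4)^2

Step 2 — compute geometric multiplicities via the rank-nullity identity g(λ) = n − rank(A − λI):
  rank(A − (4)·I) = 3, so dim ker(A − (4)·I) = n − 3 = 2
  rank(A − (5)·I) = 4, so dim ker(A − (5)·I) = n − 4 = 1

Summary:
  λ = 4: algebraic multiplicity = 2, geometric multiplicity = 2
  λ = 5: algebraic multiplicity = 3, geometric multiplicity = 1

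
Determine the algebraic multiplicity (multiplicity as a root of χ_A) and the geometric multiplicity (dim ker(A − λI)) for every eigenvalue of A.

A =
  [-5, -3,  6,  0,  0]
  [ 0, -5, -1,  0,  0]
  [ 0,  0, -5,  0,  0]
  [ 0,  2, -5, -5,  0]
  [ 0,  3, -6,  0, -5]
λ = -5: alg = 5, geom = 3

Step 1 — factor the characteristic polynomial to read off the algebraic multiplicities:
  χ_A(x) = (x + 5)^5

Step 2 — compute geometric multiplicities via the rank-nullity identity g(λ) = n − rank(A − λI):
  rank(A − (-5)·I) = 2, so dim ker(A − (-5)·I) = n − 2 = 3

Summary:
  λ = -5: algebraic multiplicity = 5, geometric multiplicity = 3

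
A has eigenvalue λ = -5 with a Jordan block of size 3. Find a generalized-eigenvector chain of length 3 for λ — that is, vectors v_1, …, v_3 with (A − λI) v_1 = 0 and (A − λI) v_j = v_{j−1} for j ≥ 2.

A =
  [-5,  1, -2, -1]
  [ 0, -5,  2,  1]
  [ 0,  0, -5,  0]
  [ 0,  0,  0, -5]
A Jordan chain for λ = -5 of length 3:
v_1 = (2, 0, 0, 0)ᵀ
v_2 = (-2, 2, 0, 0)ᵀ
v_3 = (0, 0, 1, 0)ᵀ

Let N = A − (-5)·I. We want v_3 with N^3 v_3 = 0 but N^2 v_3 ≠ 0; then v_{j-1} := N · v_j for j = 3, …, 2.

Pick v_3 = (0, 0, 1, 0)ᵀ.
Then v_2 = N · v_3 = (-2, 2, 0, 0)ᵀ.
Then v_1 = N · v_2 = (2, 0, 0, 0)ᵀ.

Sanity check: (A − (-5)·I) v_1 = (0, 0, 0, 0)ᵀ = 0. ✓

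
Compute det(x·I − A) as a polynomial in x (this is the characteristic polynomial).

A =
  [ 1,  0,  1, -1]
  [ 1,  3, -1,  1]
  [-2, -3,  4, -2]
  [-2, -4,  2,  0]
x^4 - 8*x^3 + 24*x^2 - 32*x + 16

Expanding det(x·I − A) (e.g. by cofactor expansion or by noting that A is similar to its Jordan form J, which has the same characteristic polynomial as A) gives
  χ_A(x) = x^4 - 8*x^3 + 24*x^2 - 32*x + 16
which factors as (x - 2)^4. The eigenvalues (with algebraic multiplicities) are λ = 2 with multiplicity 4.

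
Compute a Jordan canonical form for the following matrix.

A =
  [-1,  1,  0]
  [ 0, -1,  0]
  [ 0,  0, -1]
J_2(-1) ⊕ J_1(-1)

The characteristic polynomial is
  det(x·I − A) = x^3 + 3*x^2 + 3*x + 1 = (x + 1)^3

Eigenvalues and multiplicities (the geometric multiplicity of λ is n − rank(A − λI), which equals the number of Jordan blocks for λ):
  λ = -1: algebraic multiplicity = 3, geometric multiplicity = 2

Determining the block sizes for each eigenvalue:
  λ = -1: 2 blocks summing to 3 forces exactly one block of size 2 and the rest size 1 → block sizes [2, 1]

Assembling the blocks gives a Jordan form
J =
  [-1,  1,  0]
  [ 0, -1,  0]
  [ 0,  0, -1]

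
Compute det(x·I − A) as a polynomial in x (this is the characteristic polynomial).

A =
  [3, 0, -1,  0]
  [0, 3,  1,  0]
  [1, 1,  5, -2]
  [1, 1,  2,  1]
x^4 - 12*x^3 + 54*x^2 - 108*x + 81

Expanding det(x·I − A) (e.g. by cofactor expansion or by noting that A is similar to its Jordan form J, which has the same characteristic polynomial as A) gives
  χ_A(x) = x^4 - 12*x^3 + 54*x^2 - 108*x + 81
which factors as (x - 3)^4. The eigenvalues (with algebraic multiplicities) are λ = 3 with multiplicity 4.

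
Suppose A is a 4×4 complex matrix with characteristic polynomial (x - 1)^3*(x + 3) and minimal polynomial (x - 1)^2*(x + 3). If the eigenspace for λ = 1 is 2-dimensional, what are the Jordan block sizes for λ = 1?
Block sizes for λ = 1: [2, 1]

Step 1 — from the characteristic polynomial, algebraic multiplicity of λ = 1 is 3. From dim ker(A − (1)·I) = 2, there are exactly 2 Jordan blocks for λ = 1.
Step 2 — from the minimal polynomial, the factor (x − 1)^2 tells us the largest block for λ = 1 has size 2.
Step 3 — with total size 3, 2 blocks, and largest block 2, the block sizes (in nonincreasing order) are [2, 1].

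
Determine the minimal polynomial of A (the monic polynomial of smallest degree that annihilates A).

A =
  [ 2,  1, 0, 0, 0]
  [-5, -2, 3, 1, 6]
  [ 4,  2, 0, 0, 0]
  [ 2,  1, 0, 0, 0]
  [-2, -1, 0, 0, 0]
x^3

The characteristic polynomial is χ_A(x) = x^5, so the eigenvalues are known. The minimal polynomial is
  m_A(x) = Π_λ (x − λ)^{k_λ}
where k_λ is the size of the *largest* Jordan block for λ (equivalently, the smallest k with (A − λI)^k v = 0 for every generalised eigenvector v of λ).

  λ = 0: largest Jordan block has size 3, contributing (x − 0)^3

So m_A(x) = x^3 = x^3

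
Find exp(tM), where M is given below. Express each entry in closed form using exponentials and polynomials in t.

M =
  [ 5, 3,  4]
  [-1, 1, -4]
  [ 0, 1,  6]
e^{tM} =
  [-t^2*exp(4*t) + t*exp(4*t) + exp(4*t), -t^2*exp(4*t) + 3*t*exp(4*t), 4*t*exp(4*t)]
  [t^2*exp(4*t) - t*exp(4*t), t^2*exp(4*t) - 3*t*exp(4*t) + exp(4*t), -4*t*exp(4*t)]
  [-t^2*exp(4*t)/2, -t^2*exp(4*t)/2 + t*exp(4*t), 2*t*exp(4*t) + exp(4*t)]

Strategy: write M = P · J · P⁻¹ where J is a Jordan canonical form, so e^{tM} = P · e^{tJ} · P⁻¹, and e^{tJ} can be computed block-by-block.

M has Jordan form
J =
  [4, 1, 0]
  [0, 4, 1]
  [0, 0, 4]
(up to reordering of blocks).

Per-block formulas:
  For a 3×3 Jordan block J_3(4): exp(t · J_3(4)) = e^(4t)·(I + t·N + (t^2/2)·N^2), where N is the 3×3 nilpotent shift.

After assembling e^{tJ} and conjugating by P, we get:

e^{tM} =
  [-t^2*exp(4*t) + t*exp(4*t) + exp(4*t), -t^2*exp(4*t) + 3*t*exp(4*t), 4*t*exp(4*t)]
  [t^2*exp(4*t) - t*exp(4*t), t^2*exp(4*t) - 3*t*exp(4*t) + exp(4*t), -4*t*exp(4*t)]
  [-t^2*exp(4*t)/2, -t^2*exp(4*t)/2 + t*exp(4*t), 2*t*exp(4*t) + exp(4*t)]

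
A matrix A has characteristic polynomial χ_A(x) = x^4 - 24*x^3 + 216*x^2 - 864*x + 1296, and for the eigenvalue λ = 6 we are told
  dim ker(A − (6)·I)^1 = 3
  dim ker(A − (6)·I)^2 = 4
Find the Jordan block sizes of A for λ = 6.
Block sizes for λ = 6: [2, 1, 1]

From the dimensions of kernels of powers, the number of Jordan blocks of size at least j is d_j − d_{j−1} where d_j = dim ker(N^j) (with d_0 = 0). Computing the differences gives [3, 1].
The number of blocks of size exactly k is (#blocks of size ≥ k) − (#blocks of size ≥ k + 1), so the partition is: 2 block(s) of size 1, 1 block(s) of size 2.
In nonincreasing order the block sizes are [2, 1, 1].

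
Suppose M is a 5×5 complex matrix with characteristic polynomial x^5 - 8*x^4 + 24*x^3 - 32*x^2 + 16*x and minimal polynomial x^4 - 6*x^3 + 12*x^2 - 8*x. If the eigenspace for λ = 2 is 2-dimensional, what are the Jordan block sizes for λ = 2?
Block sizes for λ = 2: [3, 1]

Step 1 — from the characteristic polynomial, algebraic multiplicity of λ = 2 is 4. From dim ker(M − (2)·I) = 2, there are exactly 2 Jordan blocks for λ = 2.
Step 2 — from the minimal polynomial, the factor (x − 2)^3 tells us the largest block for λ = 2 has size 3.
Step 3 — with total size 4, 2 blocks, and largest block 3, the block sizes (in nonincreasing order) are [3, 1].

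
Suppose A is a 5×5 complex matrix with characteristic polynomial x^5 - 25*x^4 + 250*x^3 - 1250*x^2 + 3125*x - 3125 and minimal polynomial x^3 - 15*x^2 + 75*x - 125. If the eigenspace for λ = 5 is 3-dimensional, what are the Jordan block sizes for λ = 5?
Block sizes for λ = 5: [3, 1, 1]

Step 1 — from the characteristic polynomial, algebraic multiplicity of λ = 5 is 5. From dim ker(A − (5)·I) = 3, there are exactly 3 Jordan blocks for λ = 5.
Step 2 — from the minimal polynomial, the factor (x − 5)^3 tells us the largest block for λ = 5 has size 3.
Step 3 — with total size 5, 3 blocks, and largest block 3, the block sizes (in nonincreasing order) are [3, 1, 1].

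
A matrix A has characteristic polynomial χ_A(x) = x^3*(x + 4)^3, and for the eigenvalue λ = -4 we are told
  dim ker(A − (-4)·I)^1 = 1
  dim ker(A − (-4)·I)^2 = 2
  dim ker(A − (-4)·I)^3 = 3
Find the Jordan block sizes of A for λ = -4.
Block sizes for λ = -4: [3]

From the dimensions of kernels of powers, the number of Jordan blocks of size at least j is d_j − d_{j−1} where d_j = dim ker(N^j) (with d_0 = 0). Computing the differences gives [1, 1, 1].
The number of blocks of size exactly k is (#blocks of size ≥ k) − (#blocks of size ≥ k + 1), so the partition is: 1 block(s) of size 3.
In nonincreasing order the block sizes are [3].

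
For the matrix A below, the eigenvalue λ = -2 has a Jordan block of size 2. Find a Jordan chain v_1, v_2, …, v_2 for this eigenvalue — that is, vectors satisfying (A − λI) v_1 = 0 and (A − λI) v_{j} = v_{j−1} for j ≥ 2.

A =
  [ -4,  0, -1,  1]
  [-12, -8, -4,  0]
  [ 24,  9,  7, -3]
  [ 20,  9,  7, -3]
A Jordan chain for λ = -2 of length 2:
v_1 = (-2, -12, 24, 20)ᵀ
v_2 = (1, 0, 0, 0)ᵀ

Let N = A − (-2)·I. We want v_2 with N^2 v_2 = 0 but N^1 v_2 ≠ 0; then v_{j-1} := N · v_j for j = 2, …, 2.

Pick v_2 = (1, 0, 0, 0)ᵀ.
Then v_1 = N · v_2 = (-2, -12, 24, 20)ᵀ.

Sanity check: (A − (-2)·I) v_1 = (0, 0, 0, 0)ᵀ = 0. ✓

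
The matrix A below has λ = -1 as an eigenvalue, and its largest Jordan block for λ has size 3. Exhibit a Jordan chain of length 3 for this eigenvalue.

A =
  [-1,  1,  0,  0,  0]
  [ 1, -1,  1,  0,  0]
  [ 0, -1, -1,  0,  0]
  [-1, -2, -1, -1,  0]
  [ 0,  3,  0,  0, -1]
A Jordan chain for λ = -1 of length 3:
v_1 = (1, 0, -1, -2, 3)ᵀ
v_2 = (0, 1, 0, -1, 0)ᵀ
v_3 = (1, 0, 0, 0, 0)ᵀ

Let N = A − (-1)·I. We want v_3 with N^3 v_3 = 0 but N^2 v_3 ≠ 0; then v_{j-1} := N · v_j for j = 3, …, 2.

Pick v_3 = (1, 0, 0, 0, 0)ᵀ.
Then v_2 = N · v_3 = (0, 1, 0, -1, 0)ᵀ.
Then v_1 = N · v_2 = (1, 0, -1, -2, 3)ᵀ.

Sanity check: (A − (-1)·I) v_1 = (0, 0, 0, 0, 0)ᵀ = 0. ✓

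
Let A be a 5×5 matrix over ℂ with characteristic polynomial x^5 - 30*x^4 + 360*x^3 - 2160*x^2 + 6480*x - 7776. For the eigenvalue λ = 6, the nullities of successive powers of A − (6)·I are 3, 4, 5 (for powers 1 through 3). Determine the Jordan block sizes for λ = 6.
Block sizes for λ = 6: [3, 1, 1]

From the dimensions of kernels of powers, the number of Jordan blocks of size at least j is d_j − d_{j−1} where d_j = dim ker(N^j) (with d_0 = 0). Computing the differences gives [3, 1, 1].
The number of blocks of size exactly k is (#blocks of size ≥ k) − (#blocks of size ≥ k + 1), so the partition is: 2 block(s) of size 1, 1 block(s) of size 3.
In nonincreasing order the block sizes are [3, 1, 1].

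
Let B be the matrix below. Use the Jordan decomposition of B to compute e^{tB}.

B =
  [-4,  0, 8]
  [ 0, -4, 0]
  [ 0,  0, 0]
e^{tB} =
  [exp(-4*t), 0, 2 - 2*exp(-4*t)]
  [0, exp(-4*t), 0]
  [0, 0, 1]

Strategy: write B = P · J · P⁻¹ where J is a Jordan canonical form, so e^{tB} = P · e^{tJ} · P⁻¹, and e^{tJ} can be computed block-by-block.

B has Jordan form
J =
  [-4,  0, 0]
  [ 0, -4, 0]
  [ 0,  0, 0]
(up to reordering of blocks).

Per-block formulas:
  For a 1×1 block at λ = -4: exp(t · [-4]) = [e^(-4t)].
  For a 1×1 block at λ = 0: exp(t · [0]) = [e^(0t)].

After assembling e^{tJ} and conjugating by P, we get:

e^{tB} =
  [exp(-4*t), 0, 2 - 2*exp(-4*t)]
  [0, exp(-4*t), 0]
  [0, 0, 1]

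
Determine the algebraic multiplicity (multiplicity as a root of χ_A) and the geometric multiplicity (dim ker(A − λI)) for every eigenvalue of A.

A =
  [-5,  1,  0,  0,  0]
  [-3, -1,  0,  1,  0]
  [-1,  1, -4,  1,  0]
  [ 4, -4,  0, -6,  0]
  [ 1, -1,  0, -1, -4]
λ = -4: alg = 5, geom = 3

Step 1 — factor the characteristic polynomial to read off the algebraic multiplicities:
  χ_A(x) = (x + 4)^5

Step 2 — compute geometric multiplicities via the rank-nullity identity g(λ) = n − rank(A − λI):
  rank(A − (-4)·I) = 2, so dim ker(A − (-4)·I) = n − 2 = 3

Summary:
  λ = -4: algebraic multiplicity = 5, geometric multiplicity = 3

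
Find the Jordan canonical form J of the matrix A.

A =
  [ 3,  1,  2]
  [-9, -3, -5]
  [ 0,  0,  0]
J_3(0)

The characteristic polynomial is
  det(x·I − A) = x^3

Eigenvalues and multiplicities (the geometric multiplicity of λ is n − rank(A − λI), which equals the number of Jordan blocks for λ):
  λ = 0: algebraic multiplicity = 3, geometric multiplicity = 1

Determining the block sizes for each eigenvalue:
  λ = 0: one block (gm = 1), so the single block has size am = 3 → block sizes [3]

Assembling the blocks gives a Jordan form
J =
  [0, 1, 0]
  [0, 0, 1]
  [0, 0, 0]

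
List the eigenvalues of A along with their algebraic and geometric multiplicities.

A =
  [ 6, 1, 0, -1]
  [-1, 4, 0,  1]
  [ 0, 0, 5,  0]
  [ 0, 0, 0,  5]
λ = 5: alg = 4, geom = 3

Step 1 — factor the characteristic polynomial to read off the algebraic multiplicities:
  χ_A(x) = (x - 5)^4

Step 2 — compute geometric multiplicities via the rank-nullity identity g(λ) = n − rank(A − λI):
  rank(A − (5)·I) = 1, so dim ker(A − (5)·I) = n − 1 = 3

Summary:
  λ = 5: algebraic multiplicity = 4, geometric multiplicity = 3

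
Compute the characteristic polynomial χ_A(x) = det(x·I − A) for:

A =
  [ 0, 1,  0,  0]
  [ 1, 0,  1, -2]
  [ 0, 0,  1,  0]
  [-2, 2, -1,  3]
x^4 - 4*x^3 + 6*x^2 - 4*x + 1

Expanding det(x·I − A) (e.g. by cofactor expansion or by noting that A is similar to its Jordan form J, which has the same characteristic polynomial as A) gives
  χ_A(x) = x^4 - 4*x^3 + 6*x^2 - 4*x + 1
which factors as (x - 1)^4. The eigenvalues (with algebraic multiplicities) are λ = 1 with multiplicity 4.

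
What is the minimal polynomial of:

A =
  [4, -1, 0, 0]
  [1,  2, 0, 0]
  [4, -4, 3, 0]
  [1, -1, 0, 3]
x^2 - 6*x + 9

The characteristic polynomial is χ_A(x) = (x - 3)^4, so the eigenvalues are known. The minimal polynomial is
  m_A(x) = Π_λ (x − λ)^{k_λ}
where k_λ is the size of the *largest* Jordan block for λ (equivalently, the smallest k with (A − λI)^k v = 0 for every generalised eigenvector v of λ).

  λ = 3: largest Jordan block has size 2, contributing (x − 3)^2

So m_A(x) = (x - 3)^2 = x^2 - 6*x + 9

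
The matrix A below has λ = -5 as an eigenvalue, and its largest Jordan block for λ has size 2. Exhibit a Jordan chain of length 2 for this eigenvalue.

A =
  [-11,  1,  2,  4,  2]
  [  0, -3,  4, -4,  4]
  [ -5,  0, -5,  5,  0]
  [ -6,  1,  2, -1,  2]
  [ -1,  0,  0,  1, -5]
A Jordan chain for λ = -5 of length 2:
v_1 = (-6, 0, -5, -6, -1)ᵀ
v_2 = (1, 0, 0, 0, 0)ᵀ

Let N = A − (-5)·I. We want v_2 with N^2 v_2 = 0 but N^1 v_2 ≠ 0; then v_{j-1} := N · v_j for j = 2, …, 2.

Pick v_2 = (1, 0, 0, 0, 0)ᵀ.
Then v_1 = N · v_2 = (-6, 0, -5, -6, -1)ᵀ.

Sanity check: (A − (-5)·I) v_1 = (0, 0, 0, 0, 0)ᵀ = 0. ✓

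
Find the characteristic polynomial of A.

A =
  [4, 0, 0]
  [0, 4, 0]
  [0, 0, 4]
x^3 - 12*x^2 + 48*x - 64

Expanding det(x·I − A) (e.g. by cofactor expansion or by noting that A is similar to its Jordan form J, which has the same characteristic polynomial as A) gives
  χ_A(x) = x^3 - 12*x^2 + 48*x - 64
which factors as (x - 4)^3. The eigenvalues (with algebraic multiplicities) are λ = 4 with multiplicity 3.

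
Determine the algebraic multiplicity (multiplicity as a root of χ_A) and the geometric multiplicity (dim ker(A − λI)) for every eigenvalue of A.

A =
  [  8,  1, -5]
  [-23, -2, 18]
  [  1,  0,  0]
λ = 2: alg = 3, geom = 1

Step 1 — factor the characteristic polynomial to read off the algebraic multiplicities:
  χ_A(x) = (x - 2)^3

Step 2 — compute geometric multiplicities via the rank-nullity identity g(λ) = n − rank(A − λI):
  rank(A − (2)·I) = 2, so dim ker(A − (2)·I) = n − 2 = 1

Summary:
  λ = 2: algebraic multiplicity = 3, geometric multiplicity = 1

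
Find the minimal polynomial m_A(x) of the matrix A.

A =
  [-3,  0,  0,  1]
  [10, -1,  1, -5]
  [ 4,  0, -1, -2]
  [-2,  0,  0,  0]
x^3 + 4*x^2 + 5*x + 2

The characteristic polynomial is χ_A(x) = (x + 1)^3*(x + 2), so the eigenvalues are known. The minimal polynomial is
  m_A(x) = Π_λ (x − λ)^{k_λ}
where k_λ is the size of the *largest* Jordan block for λ (equivalently, the smallest k with (A − λI)^k v = 0 for every generalised eigenvector v of λ).

  λ = -2: largest Jordan block has size 1, contributing (x + 2)
  λ = -1: largest Jordan block has size 2, contributing (x + 1)^2

So m_A(x) = (x + 1)^2*(x + 2) = x^3 + 4*x^2 + 5*x + 2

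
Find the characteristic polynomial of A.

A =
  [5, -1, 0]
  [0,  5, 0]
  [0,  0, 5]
x^3 - 15*x^2 + 75*x - 125

Expanding det(x·I − A) (e.g. by cofactor expansion or by noting that A is similar to its Jordan form J, which has the same characteristic polynomial as A) gives
  χ_A(x) = x^3 - 15*x^2 + 75*x - 125
which factors as (x - 5)^3. The eigenvalues (with algebraic multiplicities) are λ = 5 with multiplicity 3.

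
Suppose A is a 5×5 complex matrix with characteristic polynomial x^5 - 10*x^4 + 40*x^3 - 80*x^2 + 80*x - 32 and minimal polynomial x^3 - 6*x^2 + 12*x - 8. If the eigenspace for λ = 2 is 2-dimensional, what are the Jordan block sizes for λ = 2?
Block sizes for λ = 2: [3, 2]

Step 1 — from the characteristic polynomial, algebraic multiplicity of λ = 2 is 5. From dim ker(A − (2)·I) = 2, there are exactly 2 Jordan blocks for λ = 2.
Step 2 — from the minimal polynomial, the factor (x − 2)^3 tells us the largest block for λ = 2 has size 3.
Step 3 — with total size 5, 2 blocks, and largest block 3, the block sizes (in nonincreasing order) are [3, 2].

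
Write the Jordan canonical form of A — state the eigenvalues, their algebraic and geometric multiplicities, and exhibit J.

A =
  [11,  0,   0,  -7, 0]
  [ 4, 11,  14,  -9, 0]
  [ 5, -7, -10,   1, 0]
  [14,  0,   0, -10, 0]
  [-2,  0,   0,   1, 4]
J_1(-3) ⊕ J_1(-3) ⊕ J_2(4) ⊕ J_1(4)

The characteristic polynomial is
  det(x·I − A) = x^5 - 6*x^4 - 15*x^3 + 116*x^2 + 48*x - 576 = (x - 4)^3*(x + 3)^2

Eigenvalues and multiplicities (the geometric multiplicity of λ is n − rank(A − λI), which equals the number of Jordan blocks for λ):
  λ = -3: algebraic multiplicity = 2, geometric multiplicity = 2
  λ = 4: algebraic multiplicity = 3, geometric multiplicity = 2

Determining the block sizes for each eigenvalue:
  λ = -3: gm = am = 2, so every block has size 1 → block sizes [1, 1]
  λ = 4: 2 blocks summing to 3 forces exactly one block of size 2 and the rest size 1 → block sizes [2, 1]

Assembling the blocks gives a Jordan form
J =
  [-3,  0, 0, 0, 0]
  [ 0, -3, 0, 0, 0]
  [ 0,  0, 4, 1, 0]
  [ 0,  0, 0, 4, 0]
  [ 0,  0, 0, 0, 4]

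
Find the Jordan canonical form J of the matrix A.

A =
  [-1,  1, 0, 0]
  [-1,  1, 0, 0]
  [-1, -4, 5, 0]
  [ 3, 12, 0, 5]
J_2(0) ⊕ J_1(5) ⊕ J_1(5)

The characteristic polynomial is
  det(x·I − A) = x^4 - 10*x^3 + 25*x^2 = x^2*(x - 5)^2

Eigenvalues and multiplicities (the geometric multiplicity of λ is n − rank(A − λI), which equals the number of Jordan blocks for λ):
  λ = 0: algebraic multiplicity = 2, geometric multiplicity = 1
  λ = 5: algebraic multiplicity = 2, geometric multiplicity = 2

Determining the block sizes for each eigenvalue:
  λ = 0: one block (gm = 1), so the single block has size am = 2 → block sizes [2]
  λ = 5: gm = am = 2, so every block has size 1 → block sizes [1, 1]

Assembling the blocks gives a Jordan form
J =
  [0, 1, 0, 0]
  [0, 0, 0, 0]
  [0, 0, 5, 0]
  [0, 0, 0, 5]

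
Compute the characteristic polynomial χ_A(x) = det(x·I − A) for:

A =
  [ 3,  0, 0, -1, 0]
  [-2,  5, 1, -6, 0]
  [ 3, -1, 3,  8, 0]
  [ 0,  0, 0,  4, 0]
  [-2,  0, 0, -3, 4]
x^5 - 19*x^4 + 144*x^3 - 544*x^2 + 1024*x - 768

Expanding det(x·I − A) (e.g. by cofactor expansion or by noting that A is similar to its Jordan form J, which has the same characteristic polynomial as A) gives
  χ_A(x) = x^5 - 19*x^4 + 144*x^3 - 544*x^2 + 1024*x - 768
which factors as (x - 4)^4*(x - 3). The eigenvalues (with algebraic multiplicities) are λ = 3 with multiplicity 1, λ = 4 with multiplicity 4.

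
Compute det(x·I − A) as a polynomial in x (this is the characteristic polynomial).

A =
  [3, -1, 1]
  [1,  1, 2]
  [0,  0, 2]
x^3 - 6*x^2 + 12*x - 8

Expanding det(x·I − A) (e.g. by cofactor expansion or by noting that A is similar to its Jordan form J, which has the same characteristic polynomial as A) gives
  χ_A(x) = x^3 - 6*x^2 + 12*x - 8
which factors as (x - 2)^3. The eigenvalues (with algebraic multiplicities) are λ = 2 with multiplicity 3.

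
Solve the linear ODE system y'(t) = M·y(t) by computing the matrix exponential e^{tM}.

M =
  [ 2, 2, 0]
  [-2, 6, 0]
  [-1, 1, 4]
e^{tM} =
  [-2*t*exp(4*t) + exp(4*t), 2*t*exp(4*t), 0]
  [-2*t*exp(4*t), 2*t*exp(4*t) + exp(4*t), 0]
  [-t*exp(4*t), t*exp(4*t), exp(4*t)]

Strategy: write M = P · J · P⁻¹ where J is a Jordan canonical form, so e^{tM} = P · e^{tJ} · P⁻¹, and e^{tJ} can be computed block-by-block.

M has Jordan form
J =
  [4, 1, 0]
  [0, 4, 0]
  [0, 0, 4]
(up to reordering of blocks).

Per-block formulas:
  For a 2×2 Jordan block J_2(4): exp(t · J_2(4)) = e^(4t)·(I + t·N), where N is the 2×2 nilpotent shift.
  For a 1×1 block at λ = 4: exp(t · [4]) = [e^(4t)].

After assembling e^{tJ} and conjugating by P, we get:

e^{tM} =
  [-2*t*exp(4*t) + exp(4*t), 2*t*exp(4*t), 0]
  [-2*t*exp(4*t), 2*t*exp(4*t) + exp(4*t), 0]
  [-t*exp(4*t), t*exp(4*t), exp(4*t)]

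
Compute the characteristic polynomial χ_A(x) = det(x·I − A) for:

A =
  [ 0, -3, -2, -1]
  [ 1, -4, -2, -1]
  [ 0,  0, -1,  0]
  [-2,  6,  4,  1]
x^4 + 4*x^3 + 6*x^2 + 4*x + 1

Expanding det(x·I − A) (e.g. by cofactor expansion or by noting that A is similar to its Jordan form J, which has the same characteristic polynomial as A) gives
  χ_A(x) = x^4 + 4*x^3 + 6*x^2 + 4*x + 1
which factors as (x + 1)^4. The eigenvalues (with algebraic multiplicities) are λ = -1 with multiplicity 4.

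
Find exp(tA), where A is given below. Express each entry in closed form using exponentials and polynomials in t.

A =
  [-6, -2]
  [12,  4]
e^{tA} =
  [-2 + 3*exp(-2*t), -1 + exp(-2*t)]
  [6 - 6*exp(-2*t), 3 - 2*exp(-2*t)]

Strategy: write A = P · J · P⁻¹ where J is a Jordan canonical form, so e^{tA} = P · e^{tJ} · P⁻¹, and e^{tJ} can be computed block-by-block.

A has Jordan form
J =
  [-2, 0]
  [ 0, 0]
(up to reordering of blocks).

Per-block formulas:
  For a 1×1 block at λ = -2: exp(t · [-2]) = [e^(-2t)].
  For a 1×1 block at λ = 0: exp(t · [0]) = [e^(0t)].

After assembling e^{tJ} and conjugating by P, we get:

e^{tA} =
  [-2 + 3*exp(-2*t), -1 + exp(-2*t)]
  [6 - 6*exp(-2*t), 3 - 2*exp(-2*t)]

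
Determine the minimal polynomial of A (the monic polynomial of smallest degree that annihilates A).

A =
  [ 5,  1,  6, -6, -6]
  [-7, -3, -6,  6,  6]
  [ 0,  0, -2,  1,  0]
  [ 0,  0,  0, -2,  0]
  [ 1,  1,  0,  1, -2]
x^3 - 12*x - 16

The characteristic polynomial is χ_A(x) = (x - 4)*(x + 2)^4, so the eigenvalues are known. The minimal polynomial is
  m_A(x) = Π_λ (x − λ)^{k_λ}
where k_λ is the size of the *largest* Jordan block for λ (equivalently, the smallest k with (A − λI)^k v = 0 for every generalised eigenvector v of λ).

  λ = -2: largest Jordan block has size 2, contributing (x + 2)^2
  λ = 4: largest Jordan block has size 1, contributing (x − 4)

So m_A(x) = (x - 4)*(x + 2)^2 = x^3 - 12*x - 16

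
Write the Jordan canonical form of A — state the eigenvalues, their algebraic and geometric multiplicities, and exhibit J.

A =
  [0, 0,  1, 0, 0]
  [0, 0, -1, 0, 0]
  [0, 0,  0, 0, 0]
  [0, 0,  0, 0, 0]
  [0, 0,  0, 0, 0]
J_2(0) ⊕ J_1(0) ⊕ J_1(0) ⊕ J_1(0)

The characteristic polynomial is
  det(x·I − A) = x^5

Eigenvalues and multiplicities (the geometric multiplicity of λ is n − rank(A − λI), which equals the number of Jordan blocks for λ):
  λ = 0: algebraic multiplicity = 5, geometric multiplicity = 4

Determining the block sizes for each eigenvalue:
  λ = 0: 4 blocks summing to 5 forces exactly one block of size 2 and the rest size 1 → block sizes [2, 1, 1, 1]

Assembling the blocks gives a Jordan form
J =
  [0, 1, 0, 0, 0]
  [0, 0, 0, 0, 0]
  [0, 0, 0, 0, 0]
  [0, 0, 0, 0, 0]
  [0, 0, 0, 0, 0]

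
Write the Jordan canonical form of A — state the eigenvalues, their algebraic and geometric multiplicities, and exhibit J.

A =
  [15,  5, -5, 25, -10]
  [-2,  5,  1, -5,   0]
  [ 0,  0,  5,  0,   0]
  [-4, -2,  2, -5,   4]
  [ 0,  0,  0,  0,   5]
J_3(5) ⊕ J_1(5) ⊕ J_1(5)

The characteristic polynomial is
  det(x·I − A) = x^5 - 25*x^4 + 250*x^3 - 1250*x^2 + 3125*x - 3125 = (x - 5)^5

Eigenvalues and multiplicities (the geometric multiplicity of λ is n − rank(A − λI), which equals the number of Jordan blocks for λ):
  λ = 5: algebraic multiplicity = 5, geometric multiplicity = 3

Determining the block sizes for each eigenvalue:
  λ = 5: with am = 5 and gm = 3, the partition is not yet determined (e.g. several partitions of 5 into 3 parts exist). Let N = A − (5)·I. Computing rank(N^1) = 2, rank(N^2) = 1, rank(N^3) = 0; the number of blocks of size ≥ j is rank(N^{j−1}) − rank(N^j), giving [3, 1, 1]. So we have 1 block(s) of size 3, 2 block(s) of size 1 → block sizes [3, 1, 1]

Assembling the blocks gives a Jordan form
J =
  [5, 1, 0, 0, 0]
  [0, 5, 1, 0, 0]
  [0, 0, 5, 0, 0]
  [0, 0, 0, 5, 0]
  [0, 0, 0, 0, 5]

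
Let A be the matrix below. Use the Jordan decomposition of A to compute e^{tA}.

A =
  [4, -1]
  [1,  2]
e^{tA} =
  [t*exp(3*t) + exp(3*t), -t*exp(3*t)]
  [t*exp(3*t), -t*exp(3*t) + exp(3*t)]

Strategy: write A = P · J · P⁻¹ where J is a Jordan canonical form, so e^{tA} = P · e^{tJ} · P⁻¹, and e^{tJ} can be computed block-by-block.

A has Jordan form
J =
  [3, 1]
  [0, 3]
(up to reordering of blocks).

Per-block formulas:
  For a 2×2 Jordan block J_2(3): exp(t · J_2(3)) = e^(3t)·(I + t·N), where N is the 2×2 nilpotent shift.

After assembling e^{tJ} and conjugating by P, we get:

e^{tA} =
  [t*exp(3*t) + exp(3*t), -t*exp(3*t)]
  [t*exp(3*t), -t*exp(3*t) + exp(3*t)]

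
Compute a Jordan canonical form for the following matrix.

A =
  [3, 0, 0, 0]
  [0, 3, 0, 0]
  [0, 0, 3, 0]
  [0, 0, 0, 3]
J_1(3) ⊕ J_1(3) ⊕ J_1(3) ⊕ J_1(3)

The characteristic polynomial is
  det(x·I − A) = x^4 - 12*x^3 + 54*x^2 - 108*x + 81 = (x - 3)^4

Eigenvalues and multiplicities (the geometric multiplicity of λ is n − rank(A − λI), which equals the number of Jordan blocks for λ):
  λ = 3: algebraic multiplicity = 4, geometric multiplicity = 4

Determining the block sizes for each eigenvalue:
  λ = 3: gm = am = 4, so every block has size 1 → block sizes [1, 1, 1, 1]

Assembling the blocks gives a Jordan form
J =
  [3, 0, 0, 0]
  [0, 3, 0, 0]
  [0, 0, 3, 0]
  [0, 0, 0, 3]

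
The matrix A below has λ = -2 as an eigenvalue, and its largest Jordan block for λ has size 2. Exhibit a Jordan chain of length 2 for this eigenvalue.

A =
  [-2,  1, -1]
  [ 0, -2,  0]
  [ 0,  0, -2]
A Jordan chain for λ = -2 of length 2:
v_1 = (1, 0, 0)ᵀ
v_2 = (0, 1, 0)ᵀ

Let N = A − (-2)·I. We want v_2 with N^2 v_2 = 0 but N^1 v_2 ≠ 0; then v_{j-1} := N · v_j for j = 2, …, 2.

Pick v_2 = (0, 1, 0)ᵀ.
Then v_1 = N · v_2 = (1, 0, 0)ᵀ.

Sanity check: (A − (-2)·I) v_1 = (0, 0, 0)ᵀ = 0. ✓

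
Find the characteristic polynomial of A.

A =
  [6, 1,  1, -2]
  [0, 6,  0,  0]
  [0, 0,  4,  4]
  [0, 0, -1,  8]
x^4 - 24*x^3 + 216*x^2 - 864*x + 1296

Expanding det(x·I − A) (e.g. by cofactor expansion or by noting that A is similar to its Jordan form J, which has the same characteristic polynomial as A) gives
  χ_A(x) = x^4 - 24*x^3 + 216*x^2 - 864*x + 1296
which factors as (x - 6)^4. The eigenvalues (with algebraic multiplicities) are λ = 6 with multiplicity 4.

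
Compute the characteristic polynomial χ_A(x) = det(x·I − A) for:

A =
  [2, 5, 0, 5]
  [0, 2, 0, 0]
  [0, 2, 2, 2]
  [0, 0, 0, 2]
x^4 - 8*x^3 + 24*x^2 - 32*x + 16

Expanding det(x·I − A) (e.g. by cofactor expansion or by noting that A is similar to its Jordan form J, which has the same characteristic polynomial as A) gives
  χ_A(x) = x^4 - 8*x^3 + 24*x^2 - 32*x + 16
which factors as (x - 2)^4. The eigenvalues (with algebraic multiplicities) are λ = 2 with multiplicity 4.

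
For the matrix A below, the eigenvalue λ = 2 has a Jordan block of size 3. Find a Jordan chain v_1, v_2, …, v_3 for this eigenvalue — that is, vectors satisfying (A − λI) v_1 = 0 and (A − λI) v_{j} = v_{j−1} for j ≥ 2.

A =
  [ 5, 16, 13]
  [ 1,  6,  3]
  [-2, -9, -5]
A Jordan chain for λ = 2 of length 3:
v_1 = (-1, 1, -1)ᵀ
v_2 = (3, 1, -2)ᵀ
v_3 = (1, 0, 0)ᵀ

Let N = A − (2)·I. We want v_3 with N^3 v_3 = 0 but N^2 v_3 ≠ 0; then v_{j-1} := N · v_j for j = 3, …, 2.

Pick v_3 = (1, 0, 0)ᵀ.
Then v_2 = N · v_3 = (3, 1, -2)ᵀ.
Then v_1 = N · v_2 = (-1, 1, -1)ᵀ.

Sanity check: (A − (2)·I) v_1 = (0, 0, 0)ᵀ = 0. ✓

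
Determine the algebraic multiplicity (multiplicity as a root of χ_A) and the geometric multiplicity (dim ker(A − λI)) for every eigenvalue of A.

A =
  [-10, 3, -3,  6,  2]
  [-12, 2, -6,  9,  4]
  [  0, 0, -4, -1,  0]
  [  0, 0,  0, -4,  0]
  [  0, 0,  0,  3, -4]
λ = -4: alg = 5, geom = 3

Step 1 — factor the characteristic polynomial to read off the algebraic multiplicities:
  χ_A(x) = (x + 4)^5

Step 2 — compute geometric multiplicities via the rank-nullity identity g(λ) = n − rank(A − λI):
  rank(A − (-4)·I) = 2, so dim ker(A − (-4)·I) = n − 2 = 3

Summary:
  λ = -4: algebraic multiplicity = 5, geometric multiplicity = 3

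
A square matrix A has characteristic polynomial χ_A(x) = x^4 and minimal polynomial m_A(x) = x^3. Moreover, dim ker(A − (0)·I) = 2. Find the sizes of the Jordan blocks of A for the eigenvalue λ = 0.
Block sizes for λ = 0: [3, 1]

Step 1 — from the characteristic polynomial, algebraic multiplicity of λ = 0 is 4. From dim ker(A − (0)·I) = 2, there are exactly 2 Jordan blocks for λ = 0.
Step 2 — from the minimal polynomial, the factor (x − 0)^3 tells us the largest block for λ = 0 has size 3.
Step 3 — with total size 4, 2 blocks, and largest block 3, the block sizes (in nonincreasing order) are [3, 1].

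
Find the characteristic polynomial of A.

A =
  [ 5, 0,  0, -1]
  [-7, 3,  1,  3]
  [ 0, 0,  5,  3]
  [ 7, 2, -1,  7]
x^4 - 20*x^3 + 150*x^2 - 500*x + 625

Expanding det(x·I − A) (e.g. by cofactor expansion or by noting that A is similar to its Jordan form J, which has the same characteristic polynomial as A) gives
  χ_A(x) = x^4 - 20*x^3 + 150*x^2 - 500*x + 625
which factors as (x - 5)^4. The eigenvalues (with algebraic multiplicities) are λ = 5 with multiplicity 4.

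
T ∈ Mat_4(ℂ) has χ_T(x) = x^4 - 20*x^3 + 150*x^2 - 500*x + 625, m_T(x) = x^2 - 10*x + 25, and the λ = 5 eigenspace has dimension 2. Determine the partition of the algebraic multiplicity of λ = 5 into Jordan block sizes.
Block sizes for λ = 5: [2, 2]

Step 1 — from the characteristic polynomial, algebraic multiplicity of λ = 5 is 4. From dim ker(T − (5)·I) = 2, there are exactly 2 Jordan blocks for λ = 5.
Step 2 — from the minimal polynomial, the factor (x − 5)^2 tells us the largest block for λ = 5 has size 2.
Step 3 — with total size 4, 2 blocks, and largest block 2, the block sizes (in nonincreasing order) are [2, 2].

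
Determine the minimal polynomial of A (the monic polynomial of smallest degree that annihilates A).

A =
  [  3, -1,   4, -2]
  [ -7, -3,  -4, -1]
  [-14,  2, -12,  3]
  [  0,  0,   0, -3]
x^3 + 11*x^2 + 40*x + 48

The characteristic polynomial is χ_A(x) = (x + 3)*(x + 4)^3, so the eigenvalues are known. The minimal polynomial is
  m_A(x) = Π_λ (x − λ)^{k_λ}
where k_λ is the size of the *largest* Jordan block for λ (equivalently, the smallest k with (A − λI)^k v = 0 for every generalised eigenvector v of λ).

  λ = -4: largest Jordan block has size 2, contributing (x + 4)^2
  λ = -3: largest Jordan block has size 1, contributing (x + 3)

So m_A(x) = (x + 3)*(x + 4)^2 = x^3 + 11*x^2 + 40*x + 48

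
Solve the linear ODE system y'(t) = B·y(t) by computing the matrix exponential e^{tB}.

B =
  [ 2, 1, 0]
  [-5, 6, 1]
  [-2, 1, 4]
e^{tB} =
  [-t^2*exp(4*t)/2 - 2*t*exp(4*t) + exp(4*t), t*exp(4*t), t^2*exp(4*t)/2]
  [-t^2*exp(4*t) - 5*t*exp(4*t), 2*t*exp(4*t) + exp(4*t), t^2*exp(4*t) + t*exp(4*t)]
  [-t^2*exp(4*t)/2 - 2*t*exp(4*t), t*exp(4*t), t^2*exp(4*t)/2 + exp(4*t)]

Strategy: write B = P · J · P⁻¹ where J is a Jordan canonical form, so e^{tB} = P · e^{tJ} · P⁻¹, and e^{tJ} can be computed block-by-block.

B has Jordan form
J =
  [4, 1, 0]
  [0, 4, 1]
  [0, 0, 4]
(up to reordering of blocks).

Per-block formulas:
  For a 3×3 Jordan block J_3(4): exp(t · J_3(4)) = e^(4t)·(I + t·N + (t^2/2)·N^2), where N is the 3×3 nilpotent shift.

After assembling e^{tJ} and conjugating by P, we get:

e^{tB} =
  [-t^2*exp(4*t)/2 - 2*t*exp(4*t) + exp(4*t), t*exp(4*t), t^2*exp(4*t)/2]
  [-t^2*exp(4*t) - 5*t*exp(4*t), 2*t*exp(4*t) + exp(4*t), t^2*exp(4*t) + t*exp(4*t)]
  [-t^2*exp(4*t)/2 - 2*t*exp(4*t), t*exp(4*t), t^2*exp(4*t)/2 + exp(4*t)]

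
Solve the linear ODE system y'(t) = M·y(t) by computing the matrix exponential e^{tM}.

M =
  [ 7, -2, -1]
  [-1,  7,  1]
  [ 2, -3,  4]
e^{tM} =
  [t^2*exp(6*t)/2 + t*exp(6*t) + exp(6*t), -t^2*exp(6*t)/2 - 2*t*exp(6*t), -t^2*exp(6*t)/2 - t*exp(6*t)]
  [-t*exp(6*t), t*exp(6*t) + exp(6*t), t*exp(6*t)]
  [t^2*exp(6*t)/2 + 2*t*exp(6*t), -t^2*exp(6*t)/2 - 3*t*exp(6*t), -t^2*exp(6*t)/2 - 2*t*exp(6*t) + exp(6*t)]

Strategy: write M = P · J · P⁻¹ where J is a Jordan canonical form, so e^{tM} = P · e^{tJ} · P⁻¹, and e^{tJ} can be computed block-by-block.

M has Jordan form
J =
  [6, 1, 0]
  [0, 6, 1]
  [0, 0, 6]
(up to reordering of blocks).

Per-block formulas:
  For a 3×3 Jordan block J_3(6): exp(t · J_3(6)) = e^(6t)·(I + t·N + (t^2/2)·N^2), where N is the 3×3 nilpotent shift.

After assembling e^{tJ} and conjugating by P, we get:

e^{tM} =
  [t^2*exp(6*t)/2 + t*exp(6*t) + exp(6*t), -t^2*exp(6*t)/2 - 2*t*exp(6*t), -t^2*exp(6*t)/2 - t*exp(6*t)]
  [-t*exp(6*t), t*exp(6*t) + exp(6*t), t*exp(6*t)]
  [t^2*exp(6*t)/2 + 2*t*exp(6*t), -t^2*exp(6*t)/2 - 3*t*exp(6*t), -t^2*exp(6*t)/2 - 2*t*exp(6*t) + exp(6*t)]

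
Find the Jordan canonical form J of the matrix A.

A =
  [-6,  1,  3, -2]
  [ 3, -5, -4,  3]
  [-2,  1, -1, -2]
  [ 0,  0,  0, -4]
J_3(-4) ⊕ J_1(-4)

The characteristic polynomial is
  det(x·I − A) = x^4 + 16*x^3 + 96*x^2 + 256*x + 256 = (x + 4)^4

Eigenvalues and multiplicities (the geometric multiplicity of λ is n − rank(A − λI), which equals the number of Jordan blocks for λ):
  λ = -4: algebraic multiplicity = 4, geometric multiplicity = 2

Determining the block sizes for each eigenvalue:
  λ = -4: with am = 4 and gm = 2, the partition is not yet determined (e.g. several partitions of 4 into 2 parts exist). Let N = A − (-4)·I. Computing rank(N^1) = 2, rank(N^2) = 1, rank(N^3) = 0; the number of blocks of size ≥ j is rank(N^{j−1}) − rank(N^j), giving [2, 1, 1]. So we have 1 block(s) of size 3, 1 block(s) of size 1 → block sizes [3, 1]

Assembling the blocks gives a Jordan form
J =
  [-4,  1,  0,  0]
  [ 0, -4,  1,  0]
  [ 0,  0, -4,  0]
  [ 0,  0,  0, -4]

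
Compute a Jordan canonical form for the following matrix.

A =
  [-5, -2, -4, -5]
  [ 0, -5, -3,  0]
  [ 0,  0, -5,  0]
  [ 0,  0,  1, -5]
J_3(-5) ⊕ J_1(-5)

The characteristic polynomial is
  det(x·I − A) = x^4 + 20*x^3 + 150*x^2 + 500*x + 625 = (x + 5)^4

Eigenvalues and multiplicities (the geometric multiplicity of λ is n − rank(A − λI), which equals the number of Jordan blocks for λ):
  λ = -5: algebraic multiplicity = 4, geometric multiplicity = 2

Determining the block sizes for each eigenvalue:
  λ = -5: with am = 4 and gm = 2, the partition is not yet determined (e.g. several partitions of 4 into 2 parts exist). Let N = A − (-5)·I. Computing rank(N^1) = 2, rank(N^2) = 1, rank(N^3) = 0; the number of blocks of size ≥ j is rank(N^{j−1}) − rank(N^j), giving [2, 1, 1]. So we have 1 block(s) of size 3, 1 block(s) of size 1 → block sizes [3, 1]

Assembling the blocks gives a Jordan form
J =
  [-5,  1,  0,  0]
  [ 0, -5,  1,  0]
  [ 0,  0, -5,  0]
  [ 0,  0,  0, -5]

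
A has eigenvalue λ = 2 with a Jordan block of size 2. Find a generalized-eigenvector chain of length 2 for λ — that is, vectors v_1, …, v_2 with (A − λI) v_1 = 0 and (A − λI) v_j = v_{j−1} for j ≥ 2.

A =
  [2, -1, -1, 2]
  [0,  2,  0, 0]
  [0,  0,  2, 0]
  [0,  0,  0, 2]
A Jordan chain for λ = 2 of length 2:
v_1 = (-1, 0, 0, 0)ᵀ
v_2 = (0, 1, 0, 0)ᵀ

Let N = A − (2)·I. We want v_2 with N^2 v_2 = 0 but N^1 v_2 ≠ 0; then v_{j-1} := N · v_j for j = 2, …, 2.

Pick v_2 = (0, 1, 0, 0)ᵀ.
Then v_1 = N · v_2 = (-1, 0, 0, 0)ᵀ.

Sanity check: (A − (2)·I) v_1 = (0, 0, 0, 0)ᵀ = 0. ✓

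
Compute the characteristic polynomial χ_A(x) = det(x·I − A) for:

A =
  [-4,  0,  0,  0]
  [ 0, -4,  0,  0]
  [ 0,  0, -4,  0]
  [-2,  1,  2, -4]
x^4 + 16*x^3 + 96*x^2 + 256*x + 256

Expanding det(x·I − A) (e.g. by cofactor expansion or by noting that A is similar to its Jordan form J, which has the same characteristic polynomial as A) gives
  χ_A(x) = x^4 + 16*x^3 + 96*x^2 + 256*x + 256
which factors as (x + 4)^4. The eigenvalues (with algebraic multiplicities) are λ = -4 with multiplicity 4.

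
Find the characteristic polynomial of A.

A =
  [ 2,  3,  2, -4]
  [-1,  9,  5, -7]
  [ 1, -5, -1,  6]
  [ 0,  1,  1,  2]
x^4 - 12*x^3 + 54*x^2 - 108*x + 81

Expanding det(x·I − A) (e.g. by cofactor expansion or by noting that A is similar to its Jordan form J, which has the same characteristic polynomial as A) gives
  χ_A(x) = x^4 - 12*x^3 + 54*x^2 - 108*x + 81
which factors as (x - 3)^4. The eigenvalues (with algebraic multiplicities) are λ = 3 with multiplicity 4.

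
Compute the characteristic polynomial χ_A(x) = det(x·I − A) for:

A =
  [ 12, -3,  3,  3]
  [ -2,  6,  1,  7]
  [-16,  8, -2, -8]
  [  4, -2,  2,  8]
x^4 - 24*x^3 + 216*x^2 - 864*x + 1296

Expanding det(x·I − A) (e.g. by cofactor expansion or by noting that A is similar to its Jordan form J, which has the same characteristic polynomial as A) gives
  χ_A(x) = x^4 - 24*x^3 + 216*x^2 - 864*x + 1296
which factors as (x - 6)^4. The eigenvalues (with algebraic multiplicities) are λ = 6 with multiplicity 4.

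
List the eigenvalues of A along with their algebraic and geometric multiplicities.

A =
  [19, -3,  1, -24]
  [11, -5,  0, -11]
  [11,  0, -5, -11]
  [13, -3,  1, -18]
λ = -5: alg = 3, geom = 2; λ = 6: alg = 1, geom = 1

Step 1 — factor the characteristic polynomial to read off the algebraic multiplicities:
  χ_A(x) = (x - 6)*(x + 5)^3

Step 2 — compute geometric multiplicities via the rank-nullity identity g(λ) = n − rank(A − λI):
  rank(A − (-5)·I) = 2, so dim ker(A − (-5)·I) = n − 2 = 2
  rank(A − (6)·I) = 3, so dim ker(A − (6)·I) = n − 3 = 1

Summary:
  λ = -5: algebraic multiplicity = 3, geometric multiplicity = 2
  λ = 6: algebraic multiplicity = 1, geometric multiplicity = 1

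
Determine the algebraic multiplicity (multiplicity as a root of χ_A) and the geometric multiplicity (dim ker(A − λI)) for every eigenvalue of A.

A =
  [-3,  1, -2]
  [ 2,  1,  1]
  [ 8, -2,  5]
λ = 1: alg = 3, geom = 1

Step 1 — factor the characteristic polynomial to read off the algebraic multiplicities:
  χ_A(x) = (x - 1)^3

Step 2 — compute geometric multiplicities via the rank-nullity identity g(λ) = n − rank(A − λI):
  rank(A − (1)·I) = 2, so dim ker(A − (1)·I) = n − 2 = 1

Summary:
  λ = 1: algebraic multiplicity = 3, geometric multiplicity = 1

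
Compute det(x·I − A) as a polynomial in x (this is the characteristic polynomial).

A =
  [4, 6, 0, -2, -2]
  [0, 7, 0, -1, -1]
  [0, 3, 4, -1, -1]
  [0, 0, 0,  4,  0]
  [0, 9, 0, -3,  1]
x^5 - 20*x^4 + 160*x^3 - 640*x^2 + 1280*x - 1024

Expanding det(x·I − A) (e.g. by cofactor expansion or by noting that A is similar to its Jordan form J, which has the same characteristic polynomial as A) gives
  χ_A(x) = x^5 - 20*x^4 + 160*x^3 - 640*x^2 + 1280*x - 1024
which factors as (x - 4)^5. The eigenvalues (with algebraic multiplicities) are λ = 4 with multiplicity 5.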